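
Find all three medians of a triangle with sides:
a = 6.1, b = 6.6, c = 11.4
Using m_x = ½√(2y² + 2z² - x²):
m_a = ½√(2·6.6² + 2·11.4² - 6.1²) = ½√309.83 = 8.801
m_b = ½√(2·6.1² + 2·11.4² - 6.6²) = ½√290.78 = 8.526
m_c = ½√(2·6.1² + 2·6.6² - 11.4²) = ½√31.58 = 2.81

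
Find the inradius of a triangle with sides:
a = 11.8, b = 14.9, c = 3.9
s = (a+b+c)/2 = (11.8+14.9+3.9)/2 = 15.3
Area = √(s(s-a)(s-b)(s-c)) = √(15.3·3.5·0.4·11.4) = 15.6265
r = Area/s = 15.6265/15.3 = 1.021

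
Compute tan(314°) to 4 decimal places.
tan(314 degrees) = -1.0355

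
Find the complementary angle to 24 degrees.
Complementary angles sum to 90 degrees.
Other angle = 90 - 24
Other angle = 66 degrees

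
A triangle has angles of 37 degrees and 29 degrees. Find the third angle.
Sum of angles in a triangle = 180 degrees
Third angle = 180 - 37 - 29
Third angle = 114 degrees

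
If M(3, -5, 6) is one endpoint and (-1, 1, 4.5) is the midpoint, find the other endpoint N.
N = (2×(-1) - 3, 2×1 - (-5), 2×4.5 - 6) = (-5, 7, 3)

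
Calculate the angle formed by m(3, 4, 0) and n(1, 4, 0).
m·n = 19, |m|² = 25, |n|² = 17
cos θ = 19/√425 ≈ 0.9216
θ ≈ 22.83°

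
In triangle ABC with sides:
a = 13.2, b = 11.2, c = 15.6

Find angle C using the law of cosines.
cos(C) = (a² + b² - c²)/(2ab)
cos(C) = (13.2² + 11.2² - 15.6²)/(2·13.2·11.2) = 56.32/295.68 = 0.190476
C = arccos(0.190476) = 79.02°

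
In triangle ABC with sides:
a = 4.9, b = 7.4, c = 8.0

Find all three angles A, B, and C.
By the law of cosines:
cos(A) = (b² + c² - a²)/(2bc) = 0.800253  →  A = 36.85°
cos(B) = (a² + c² - b²)/(2ac) = 0.424107  →  B = 64.91°
cos(C) = (a² + b² - c²)/(2ab) = 0.203668  →  C = 78.25°
Check: A + B + C = 180.0° ✓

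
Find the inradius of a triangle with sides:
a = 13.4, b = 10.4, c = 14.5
s = (a+b+c)/2 = (13.4+10.4+14.5)/2 = 19.15
Area = √(s(s-a)(s-b)(s-c)) = √(19.15·5.75·8.75·4.65) = 66.9343
r = Area/s = 66.9343/19.15 = 3.495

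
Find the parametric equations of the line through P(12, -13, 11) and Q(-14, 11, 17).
Direction vector d = Q - P = (-26, 24, 6)
x = 12 - 26t, y = -13 + 24t, z = 11 + 6t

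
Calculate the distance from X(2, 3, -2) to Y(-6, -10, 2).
d = √[(-8)² + (-13)² + (4)²] = √249 = 15.78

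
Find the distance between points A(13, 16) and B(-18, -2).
Using the distance formula: d = sqrt((x₂-x₁)² + (y₂-y₁)²)
dx = (-18) - 13 = -31
dy = (-2) - 16 = -18
d = sqrt((-31)² + (-18)²) = sqrt(961 + 324) = sqrt(1285) = 35.85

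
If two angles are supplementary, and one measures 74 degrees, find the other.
Supplementary angles sum to 180 degrees.
Other angle = 180 - 74
Other angle = 106 degrees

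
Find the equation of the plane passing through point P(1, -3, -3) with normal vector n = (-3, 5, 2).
d = n·P = (-3)(1) + (5)(-3) + (2)(-3) = -24
Plane: -3x + 5y + 2z = -24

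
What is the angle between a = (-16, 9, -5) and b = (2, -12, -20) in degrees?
a·b = -40, |a|² = 362, |b|² = 548
cos θ = -40/√198376 ≈ -0.08981
θ ≈ 95.15°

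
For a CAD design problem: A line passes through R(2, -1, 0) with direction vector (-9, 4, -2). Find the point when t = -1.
P(-1) = (2 + (-9)(-1), -1 + 4(-1), 0 + (-2)(-1)) = (11, -5, 2)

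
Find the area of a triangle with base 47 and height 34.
Area = (1/2) * base * height
Area = (1/2) * 47 * 34
Area = 799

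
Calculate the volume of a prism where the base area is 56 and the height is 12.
Volume = base area * height
Volume = 56 * 12
Volume = 672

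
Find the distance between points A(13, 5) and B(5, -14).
Using the distance formula: d = sqrt((x₂-x₁)² + (y₂-y₁)²)
dx = 5 - 13 = -8
dy = (-14) - 5 = -19
d = sqrt((-8)² + (-19)²) = sqrt(64 + 361) = sqrt(425) = 20.62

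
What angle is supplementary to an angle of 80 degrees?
Supplementary angles sum to 180 degrees.
Other angle = 180 - 80
Other angle = 100 degrees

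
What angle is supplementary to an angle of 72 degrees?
Supplementary angles sum to 180 degrees.
Other angle = 180 - 72
Other angle = 108 degrees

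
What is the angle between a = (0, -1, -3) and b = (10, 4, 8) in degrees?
a·b = -28, |a|² = 10, |b|² = 180
cos θ = -28/√1800 ≈ -0.66
θ ≈ 131.3°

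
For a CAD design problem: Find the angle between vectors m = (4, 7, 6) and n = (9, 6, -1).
m·n = 72, |m|² = 101, |n|² = 118
cos θ = 72/√11918 ≈ 0.6595
θ ≈ 48.74°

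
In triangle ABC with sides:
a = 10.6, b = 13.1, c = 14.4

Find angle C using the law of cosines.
cos(C) = (a² + b² - c²)/(2ab)
cos(C) = (10.6² + 13.1² - 14.4²)/(2·10.6·13.1) = 76.61/277.72 = 0.275853
C = arccos(0.275853) = 73.99°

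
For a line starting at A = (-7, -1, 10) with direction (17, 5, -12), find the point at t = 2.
P(2) = (-7 + 17(2), -1 + 5(2), 10 + (-12)(2)) = (27, 9, -14)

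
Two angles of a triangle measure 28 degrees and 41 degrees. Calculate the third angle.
Sum of angles in a triangle = 180 degrees
Third angle = 180 - 28 - 41
Third angle = 111 degrees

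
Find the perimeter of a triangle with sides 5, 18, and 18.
Perimeter = sum of all sides
Perimeter = 5 + 18 + 18
Perimeter = 41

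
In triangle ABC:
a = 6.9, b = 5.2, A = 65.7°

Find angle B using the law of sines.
sin(B)/b = sin(A)/a
sin(B) = b·sin(A)/a = 5.2·sin(65.7°)/6.9 = 0.686855
B = arcsin(0.686855) = 43.38°  (b ≤ a, so B ≤ A and the acute solution is unique)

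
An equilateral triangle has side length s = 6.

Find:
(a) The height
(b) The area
(a) Height h = s·√3/2 = 6·√3/2 = 5.196
(b) Area = (√3/4)·s² = (√3/4)·6² = (√3/4)·36 = 15.59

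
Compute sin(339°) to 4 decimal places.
sin(339 degrees) = -0.3584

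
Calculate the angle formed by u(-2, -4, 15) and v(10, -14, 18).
u·v = 306, |u|² = 245, |v|² = 620
cos θ = 306/√151900 ≈ 0.7851
θ ≈ 38.27°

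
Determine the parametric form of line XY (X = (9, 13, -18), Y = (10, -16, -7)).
Direction vector d = Y - X = (1, -29, 11)
x = 9 + t, y = 13 - 29t, z = -18 + 11t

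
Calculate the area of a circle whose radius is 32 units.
Area = pi * r²
Area = pi * 32²
Area = pi * 1024
Area = 3216.99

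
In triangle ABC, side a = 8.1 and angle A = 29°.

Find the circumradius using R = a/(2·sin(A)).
R = a/(2·sin(A)) = 8.1/(2·sin(29°))
R = 8.1/(2·0.484810) = 8.1/0.969619 = 8.354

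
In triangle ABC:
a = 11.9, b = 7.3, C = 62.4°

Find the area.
Using A = ½ab·sin(C):
A = ½·11.9·7.3·sin(62.4°) = ½·86.87·0.886204 = 38.49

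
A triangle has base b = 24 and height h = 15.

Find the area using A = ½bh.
A = ½·24·15 = 180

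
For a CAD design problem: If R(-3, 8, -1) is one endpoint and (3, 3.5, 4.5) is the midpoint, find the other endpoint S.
S = (2×3 - (-3), 2×3.5 - 8, 2×4.5 - (-1)) = (9, -1, 10)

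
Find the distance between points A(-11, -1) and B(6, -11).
Using the distance formula: d = sqrt((x₂-x₁)² + (y₂-y₁)²)
dx = 6 - (-11) = 17
dy = (-11) - (-1) = -10
d = sqrt(17² + (-10)²) = sqrt(289 + 100) = sqrt(389) = 19.72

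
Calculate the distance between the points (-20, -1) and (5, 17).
Using the distance formula: d = sqrt((x₂-x₁)² + (y₂-y₁)²)
dx = 5 - (-20) = 25
dy = 17 - (-1) = 18
d = sqrt(25² + 18²) = sqrt(625 + 324) = sqrt(949) = 30.81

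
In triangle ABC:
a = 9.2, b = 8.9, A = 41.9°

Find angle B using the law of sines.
sin(B)/b = sin(A)/a
sin(B) = b·sin(A)/a = 8.9·sin(41.9°)/9.2 = 0.646055
B = arcsin(0.646055) = 40.24°  (b ≤ a, so B ≤ A and the acute solution is unique)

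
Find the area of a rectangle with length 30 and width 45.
Area = length * width
Area = 30 * 45
Area = 1350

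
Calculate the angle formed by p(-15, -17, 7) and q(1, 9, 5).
p·q = -133, |p|² = 563, |q|² = 107
cos θ = -133/√60241 ≈ -0.5419
θ ≈ 122.8°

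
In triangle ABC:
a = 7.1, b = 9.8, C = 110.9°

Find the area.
Using A = ½ab·sin(C):
A = ½·7.1·9.8·sin(110.9°) = ½·69.58·0.934204 = 32.5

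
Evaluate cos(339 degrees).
cos(339 degrees) = 0.9336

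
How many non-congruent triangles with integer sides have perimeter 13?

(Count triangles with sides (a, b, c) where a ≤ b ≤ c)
With a ≤ b ≤ c and a + b + c = 13, the triangle inequality a + b > c gives c < 13/2, so c ≤ 6.
Iterate a from 1 to ⌊p/3⌋ = 4; for each a, b ranges from a to ⌊(p−a)/2⌋ with c = p − a − b, keeping only c ≥ b.
Triples: (1, 6, 6), (2, 5, 6), (3, 4, 6), …
Count = 5 triangles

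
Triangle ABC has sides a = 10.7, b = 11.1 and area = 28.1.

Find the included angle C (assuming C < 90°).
Area = ½ab·sin(C)  →  sin(C) = 2·Area/(ab)
sin(C) = 2·28.1/(10.7·11.1) = 0.473183
C = arcsin(0.473183) = 28.24°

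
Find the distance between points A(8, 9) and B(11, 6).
Using the distance formula: d = sqrt((x₂-x₁)² + (y₂-y₁)²)
dx = 11 - 8 = 3
dy = 6 - 9 = -3
d = sqrt(3² + (-3)²) = sqrt(9 + 9) = sqrt(18) = 4.24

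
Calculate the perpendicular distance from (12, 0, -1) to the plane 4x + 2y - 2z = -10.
d = |4(12) + 2(0) + (-2)(-1) - (-10)| / √(4² + 2² + (-2)²) = 60/√24 = 12.25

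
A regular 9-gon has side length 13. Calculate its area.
For a regular 9-gon with side length s = 13:
Apothem a = s / (2*tan(pi/9)) = 13 / (2*tan(pi/9)) ≈ 17.8586
Perimeter P = 9 * 13 = 117
Area = (1/2) * P * a = (1/2) * 117 * 17.8586 = 1044.73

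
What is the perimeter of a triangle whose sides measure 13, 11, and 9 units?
Perimeter = sum of all sides
Perimeter = 13 + 11 + 9
Perimeter = 33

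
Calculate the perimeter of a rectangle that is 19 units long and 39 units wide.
Perimeter = 2 * (length + width)
Perimeter = 2 * (19 + 39)
Perimeter = 2 * 58
Perimeter = 116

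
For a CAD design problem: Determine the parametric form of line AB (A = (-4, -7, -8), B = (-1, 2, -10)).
Direction vector d = B - A = (3, 9, -2)
x = -4 + 3t, y = -7 + 9t, z = -8 - 2t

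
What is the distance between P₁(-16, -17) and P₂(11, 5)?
Using the distance formula: d = sqrt((x₂-x₁)² + (y₂-y₁)²)
dx = 11 - (-16) = 27
dy = 5 - (-17) = 22
d = sqrt(27² + 22²) = sqrt(729 + 484) = sqrt(1213) = 34.83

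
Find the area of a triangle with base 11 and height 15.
Area = (1/2) * base * height
Area = (1/2) * 11 * 15
Area = 82.50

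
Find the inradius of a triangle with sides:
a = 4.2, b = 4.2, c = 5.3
s = (a+b+c)/2 = (4.2+4.2+5.3)/2 = 6.85
Area = √(s(s-a)(s-b)(s-c)) = √(6.85·2.65·2.65·1.55) = 8.63489
r = Area/s = 8.63489/6.85 = 1.261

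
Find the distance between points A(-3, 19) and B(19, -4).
Using the distance formula: d = sqrt((x₂-x₁)² + (y₂-y₁)²)
dx = 19 - (-3) = 22
dy = (-4) - 19 = -23
d = sqrt(22² + (-23)²) = sqrt(484 + 529) = sqrt(1013) = 31.83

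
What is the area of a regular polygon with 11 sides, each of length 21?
For a regular 11-gon with side length s = 21:
Apothem a = s / (2*tan(pi/11)) = 21 / (2*tan(pi/11)) ≈ 35.7597
Perimeter P = 11 * 21 = 231
Area = (1/2) * P * a = (1/2) * 231 * 35.7597 = 4130.25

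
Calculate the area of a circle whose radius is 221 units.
Area = pi * r²
Area = pi * 221²
Area = pi * 48841
Area = 153438.53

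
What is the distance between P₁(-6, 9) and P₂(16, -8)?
Using the distance formula: d = sqrt((x₂-x₁)² + (y₂-y₁)²)
dx = 16 - (-6) = 22
dy = (-8) - 9 = -17
d = sqrt(22² + (-17)²) = sqrt(484 + 289) = sqrt(773) = 27.80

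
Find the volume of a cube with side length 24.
Volume = s³
Volume = 24³
Volume = 13824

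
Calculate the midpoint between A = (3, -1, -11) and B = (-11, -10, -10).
Midpoint = ((3-11)/2, (-1-10)/2, (-11-10)/2) = (-4, -5.5, -10.5)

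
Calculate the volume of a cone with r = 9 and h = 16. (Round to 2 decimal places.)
Volume = (1/3) * pi * r² * h
Volume = (1/3) * pi * 9² * 16
Volume = (1/3) * pi * 81 * 16
Volume = (1/3) * pi * 1296
Volume = 1357.17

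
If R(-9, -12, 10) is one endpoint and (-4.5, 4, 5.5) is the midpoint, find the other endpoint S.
S = (2×(-4.5) - (-9), 2×4 - (-12), 2×5.5 - 10) = (0, 20, 1)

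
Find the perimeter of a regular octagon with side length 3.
Perimeter = number of sides * side length
Perimeter = 8 * 3
Perimeter = 24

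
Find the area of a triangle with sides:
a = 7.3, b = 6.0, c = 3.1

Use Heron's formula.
s = (a+b+c)/2 = (7.3+6.0+3.1)/2 = 8.2
A = √(s(s-a)(s-b)(s-c)) = √(8.2·0.9·2.2·5.1)
A = √82.8036 = 9.1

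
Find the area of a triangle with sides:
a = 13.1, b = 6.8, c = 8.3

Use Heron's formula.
s = (a+b+c)/2 = (13.1+6.8+8.3)/2 = 14.1
A = √(s(s-a)(s-b)(s-c)) = √(14.1·1·7.3·5.8)
A = √596.994 = 24.43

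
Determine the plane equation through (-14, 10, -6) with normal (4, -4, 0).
d = n·P = (4)(-14) + (-4)(10) + (0)(-6) = -96
Plane: 4x - 4y = -96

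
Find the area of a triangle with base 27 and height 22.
Area = (1/2) * base * height
Area = (1/2) * 27 * 22
Area = 297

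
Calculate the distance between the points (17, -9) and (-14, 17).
Using the distance formula: d = sqrt((x₂-x₁)² + (y₂-y₁)²)
dx = (-14) - 17 = -31
dy = 17 - (-9) = 26
d = sqrt((-31)² + 26²) = sqrt(961 + 676) = sqrt(1637) = 40.46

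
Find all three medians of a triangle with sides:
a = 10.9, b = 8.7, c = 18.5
Using m_x = ½√(2y² + 2z² - x²):
m_a = ½√(2·8.7² + 2·18.5² - 10.9²) = ½√717.07 = 13.39
m_b = ½√(2·10.9² + 2·18.5² - 8.7²) = ½√846.43 = 14.55
m_c = ½√(2·10.9² + 2·8.7² - 18.5²) = ½√46.75 = 3.419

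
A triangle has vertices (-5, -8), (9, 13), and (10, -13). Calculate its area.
Using the coordinate formula: Area = (1/2)|x₁(y₂-y₃) + x₂(y₃-y₁) + x₃(y₁-y₂)|
Area = (1/2)|(-5)(13-(-13)) + 9((-13)-(-8)) + 10((-8)-13)|
Area = (1/2)|(-5)*26 + 9*(-5) + 10*(-21)|
Area = (1/2)|(-130) + (-45) + (-210)|
Area = (1/2)*385 = 192.50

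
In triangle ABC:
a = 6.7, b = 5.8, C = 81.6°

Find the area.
Using A = ½ab·sin(C):
A = ½·6.7·5.8·sin(81.6°) = ½·38.86·0.989272 = 19.22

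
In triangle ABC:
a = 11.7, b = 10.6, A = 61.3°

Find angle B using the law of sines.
sin(B)/b = sin(A)/a
sin(B) = b·sin(A)/a = 10.6·sin(61.3°)/11.7 = 0.794679
B = arcsin(0.794679) = 52.62°  (b ≤ a, so B ≤ A and the acute solution is unique)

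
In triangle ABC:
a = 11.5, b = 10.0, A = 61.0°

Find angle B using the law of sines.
sin(B)/b = sin(A)/a
sin(B) = b·sin(A)/a = 10.0·sin(61.0°)/11.5 = 0.760539
B = arcsin(0.760539) = 49.51°  (b ≤ a, so B ≤ A and the acute solution is unique)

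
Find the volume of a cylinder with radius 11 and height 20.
Volume = pi * r² * h
Volume = pi * 11² * 20
Volume = pi * 121 * 20
Volume = pi * 2420
Volume = 7602.65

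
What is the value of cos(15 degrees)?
cos(15 degrees) = 0.9659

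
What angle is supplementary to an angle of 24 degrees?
Supplementary angles sum to 180 degrees.
Other angle = 180 - 24
Other angle = 156 degrees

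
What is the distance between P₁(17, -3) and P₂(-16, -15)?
Using the distance formula: d = sqrt((x₂-x₁)² + (y₂-y₁)²)
dx = (-16) - 17 = -33
dy = (-15) - (-3) = -12
d = sqrt((-33)² + (-12)²) = sqrt(1089 + 144) = sqrt(1233) = 35.11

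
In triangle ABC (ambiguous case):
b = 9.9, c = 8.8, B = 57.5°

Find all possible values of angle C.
sin(C)/c = sin(B)/b  →  sin(C) = c·sin(B)/b = 8.8·sin(57.5°)/9.9 = 0.749681
C₁ = arcsin(0.749681) = 48.56°,  C₂ = 180° - C₁ = 131.44°
Check C₂: A = 180° - 57.5° - 131.44° = -8.94° ≤ 0, rejected
C = 48.56° (one solution)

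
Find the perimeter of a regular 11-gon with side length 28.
Perimeter = number of sides * side length
Perimeter = 11 * 28
Perimeter = 308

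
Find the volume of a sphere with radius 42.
Volume = (4/3) * pi * r³
Volume = (4/3) * pi * 42³
Volume = (4/3) * pi * 74088
Volume = 310339.09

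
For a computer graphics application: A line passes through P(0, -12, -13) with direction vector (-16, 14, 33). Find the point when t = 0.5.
P(0.5) = (0 + (-16)(0.5), -12 + 14(0.5), -13 + 33(0.5)) = (-8, -5, 3.5)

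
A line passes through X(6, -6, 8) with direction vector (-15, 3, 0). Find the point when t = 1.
P(1) = (6 + (-15)(1), -6 + 3(1), 8 + 0(1)) = (-9, -3, 8)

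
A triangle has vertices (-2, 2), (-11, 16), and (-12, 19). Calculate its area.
Using the coordinate formula: Area = (1/2)|x₁(y₂-y₃) + x₂(y₃-y₁) + x₃(y₁-y₂)|
Area = (1/2)|(-2)(16-19) + (-11)(19-2) + (-12)(2-16)|
Area = (1/2)|(-2)*(-3) + (-11)*17 + (-12)*(-14)|
Area = (1/2)|6 + (-187) + 168|
Area = (1/2)*13 = 6.50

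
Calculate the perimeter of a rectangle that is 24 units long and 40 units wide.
Perimeter = 2 * (length + width)
Perimeter = 2 * (24 + 40)
Perimeter = 2 * 64
Perimeter = 128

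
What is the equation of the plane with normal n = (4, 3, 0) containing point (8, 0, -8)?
d = n·P = (4)(8) + (3)(0) + (0)(-8) = 32
Plane: 4x + 3y = 32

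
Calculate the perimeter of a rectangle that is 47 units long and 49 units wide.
Perimeter = 2 * (length + width)
Perimeter = 2 * (47 + 49)
Perimeter = 2 * 96
Perimeter = 192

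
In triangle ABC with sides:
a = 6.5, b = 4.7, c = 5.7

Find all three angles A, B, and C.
By the law of cosines:
cos(A) = (b² + c² - a²)/(2bc) = 0.230123  →  A = 76.7°
cos(B) = (a² + c² - b²)/(2ac) = 0.710526  →  B = 44.72°
cos(C) = (a² + b² - c²)/(2ab) = 0.521277  →  C = 58.58°
Check: A + B + C = 180.0° ✓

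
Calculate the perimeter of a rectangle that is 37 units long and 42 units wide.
Perimeter = 2 * (length + width)
Perimeter = 2 * (37 + 42)
Perimeter = 2 * 79
Perimeter = 158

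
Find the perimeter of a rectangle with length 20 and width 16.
Perimeter = 2 * (length + width)
Perimeter = 2 * (20 + 16)
Perimeter = 2 * 36
Perimeter = 72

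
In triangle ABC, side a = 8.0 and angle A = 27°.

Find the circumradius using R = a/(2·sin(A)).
R = a/(2·sin(A)) = 8.0/(2·sin(27°))
R = 8.0/(2·0.453990) = 8.0/0.907981 = 8.811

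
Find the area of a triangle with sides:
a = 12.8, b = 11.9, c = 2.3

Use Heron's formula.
s = (a+b+c)/2 = (12.8+11.9+2.3)/2 = 13.5
A = √(s(s-a)(s-b)(s-c)) = √(13.5·0.7·1.6·11.2)
A = √169.344 = 13.01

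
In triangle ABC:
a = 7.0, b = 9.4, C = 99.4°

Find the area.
Using A = ½ab·sin(C):
A = ½·7.0·9.4·sin(99.4°) = ½·65.8·0.986572 = 32.46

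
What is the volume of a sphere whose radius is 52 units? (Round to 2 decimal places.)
Volume = (4/3) * pi * r³
Volume = (4/3) * pi * 52³
Volume = (4/3) * pi * 140608
Volume = 588977.41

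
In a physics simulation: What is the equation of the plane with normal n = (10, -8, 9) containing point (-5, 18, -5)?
d = n·P = (10)(-5) + (-8)(18) + (9)(-5) = -239
Plane: 10x - 8y + 9z = -239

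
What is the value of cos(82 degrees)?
cos(82 degrees) = 0.1392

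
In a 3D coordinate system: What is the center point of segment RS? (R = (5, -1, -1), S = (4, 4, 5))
Midpoint = ((5+4)/2, (-1+4)/2, (-1+5)/2) = (4.5, 1.5, 2)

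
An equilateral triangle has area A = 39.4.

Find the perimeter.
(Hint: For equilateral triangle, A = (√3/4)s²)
A = (√3/4)s²  →  s² = 4A/√3 = 4·39.4/√3 = 90.9904
s = 9.53889
Perimeter = 3s = 28.62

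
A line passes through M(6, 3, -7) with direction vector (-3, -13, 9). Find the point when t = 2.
P(2) = (6 + (-3)(2), 3 + (-13)(2), -7 + 9(2)) = (0, -23, 11)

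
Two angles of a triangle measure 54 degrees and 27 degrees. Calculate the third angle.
Sum of angles in a triangle = 180 degrees
Third angle = 180 - 54 - 27
Third angle = 99 degrees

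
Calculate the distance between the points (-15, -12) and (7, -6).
Using the distance formula: d = sqrt((x₂-x₁)² + (y₂-y₁)²)
dx = 7 - (-15) = 22
dy = (-6) - (-12) = 6
d = sqrt(22² + 6²) = sqrt(484 + 36) = sqrt(520) = 22.80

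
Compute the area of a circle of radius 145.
Area = pi * r²
Area = pi * 145²
Area = pi * 21025
Area = 66051.99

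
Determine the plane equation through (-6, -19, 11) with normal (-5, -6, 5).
d = n·P = (-5)(-6) + (-6)(-19) + (5)(11) = 199
Plane: -5x - 6y + 5z = 199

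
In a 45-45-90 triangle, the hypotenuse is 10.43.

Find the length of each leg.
In a 45-45-90 triangle, hypotenuse = leg·√2  →  leg = hypotenuse/√2
leg = 10.43/√2 = 7.375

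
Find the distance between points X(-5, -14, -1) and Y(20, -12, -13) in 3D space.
d = √[(25)² + (2)² + (-12)²] = √773 = 27.8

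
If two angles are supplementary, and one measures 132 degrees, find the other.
Supplementary angles sum to 180 degrees.
Other angle = 180 - 132
Other angle = 48 degrees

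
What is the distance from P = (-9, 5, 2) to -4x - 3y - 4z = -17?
d = |(-4)(-9) + (-3)(5) + (-4)(2) - (-17)| / √((-4)² + (-3)² + (-4)²) = 30/√41 = 4.685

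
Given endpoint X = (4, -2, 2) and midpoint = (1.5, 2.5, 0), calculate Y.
Y = (2×1.5 - 4, 2×2.5 - (-2), 2×0 - 2) = (-1, 7, -2)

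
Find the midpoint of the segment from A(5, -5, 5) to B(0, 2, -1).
Midpoint = ((5+0)/2, (-5+2)/2, (5-1)/2) = (2.5, -1.5, 2)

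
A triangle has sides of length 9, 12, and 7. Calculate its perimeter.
Perimeter = sum of all sides
Perimeter = 9 + 12 + 7
Perimeter = 28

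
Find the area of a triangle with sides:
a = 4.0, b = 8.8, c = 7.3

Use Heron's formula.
s = (a+b+c)/2 = (4.0+8.8+7.3)/2 = 10.05
A = √(s(s-a)(s-b)(s-c)) = √(10.05·6.05·1.25·2.75)
A = √209.009 = 14.46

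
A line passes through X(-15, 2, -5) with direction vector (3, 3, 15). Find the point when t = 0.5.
P(0.5) = (-15 + 3(0.5), 2 + 3(0.5), -5 + 15(0.5)) = (-13.5, 3.5, 2.5)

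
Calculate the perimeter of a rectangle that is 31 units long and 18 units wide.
Perimeter = 2 * (length + width)
Perimeter = 2 * (31 + 18)
Perimeter = 2 * 49
Perimeter = 98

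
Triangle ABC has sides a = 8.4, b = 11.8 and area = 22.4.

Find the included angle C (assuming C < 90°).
Area = ½ab·sin(C)  →  sin(C) = 2·Area/(ab)
sin(C) = 2·22.4/(8.4·11.8) = 0.451977
C = arcsin(0.451977) = 26.87°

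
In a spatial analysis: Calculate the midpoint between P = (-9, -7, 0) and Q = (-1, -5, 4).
Midpoint = ((-9-1)/2, (-7-5)/2, (0+4)/2) = (-5, -6, 2)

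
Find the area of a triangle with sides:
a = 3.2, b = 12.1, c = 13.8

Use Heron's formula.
s = (a+b+c)/2 = (3.2+12.1+13.8)/2 = 14.55
A = √(s(s-a)(s-b)(s-c)) = √(14.55·11.35·2.45·0.75)
A = √303.449 = 17.42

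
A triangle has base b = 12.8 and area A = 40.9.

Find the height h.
A = ½bh  →  h = 2A/b
h = 2·40.9/12.8 = 6.391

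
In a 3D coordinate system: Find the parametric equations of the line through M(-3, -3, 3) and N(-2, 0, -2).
Direction vector d = N - M = (1, 3, -5)
x = -3 + t, y = -3 + 3t, z = 3 - 5t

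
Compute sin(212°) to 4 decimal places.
sin(212 degrees) = -0.5299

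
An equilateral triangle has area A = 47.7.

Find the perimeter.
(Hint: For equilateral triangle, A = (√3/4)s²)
A = (√3/4)s²  →  s² = 4A/√3 = 4·47.7/√3 = 110.158
s = 10.4956
Perimeter = 3s = 31.49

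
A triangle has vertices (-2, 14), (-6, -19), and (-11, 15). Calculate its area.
Using the coordinate formula: Area = (1/2)|x₁(y₂-y₃) + x₂(y₃-y₁) + x₃(y₁-y₂)|
Area = (1/2)|(-2)((-19)-15) + (-6)(15-14) + (-11)(14-(-19))|
Area = (1/2)|(-2)*(-34) + (-6)*1 + (-11)*33|
Area = (1/2)|68 + (-6) + (-363)|
Area = (1/2)*301 = 150.50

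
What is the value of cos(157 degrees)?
cos(157 degrees) = -0.9205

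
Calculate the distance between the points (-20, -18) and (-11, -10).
Using the distance formula: d = sqrt((x₂-x₁)² + (y₂-y₁)²)
dx = (-11) - (-20) = 9
dy = (-10) - (-18) = 8
d = sqrt(9² + 8²) = sqrt(81 + 64) = sqrt(145) = 12.04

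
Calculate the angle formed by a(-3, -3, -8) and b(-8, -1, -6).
a·b = 75, |a|² = 82, |b|² = 101
cos θ = 75/√8282 ≈ 0.8241
θ ≈ 34.5°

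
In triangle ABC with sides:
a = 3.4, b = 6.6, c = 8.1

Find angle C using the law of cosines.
cos(C) = (a² + b² - c²)/(2ab)
cos(C) = (3.4² + 6.6² - 8.1²)/(2·3.4·6.6) = -10.49/44.88 = -0.233734
C = arccos(-0.233734) = 103.5°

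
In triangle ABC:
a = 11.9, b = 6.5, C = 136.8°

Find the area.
Using A = ½ab·sin(C):
A = ½·11.9·6.5·sin(136.8°) = ½·77.35·0.684547 = 26.47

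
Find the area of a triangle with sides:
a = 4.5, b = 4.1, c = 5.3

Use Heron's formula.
s = (a+b+c)/2 = (4.5+4.1+5.3)/2 = 6.95
A = √(s(s-a)(s-b)(s-c)) = √(6.95·2.45·2.85·1.65)
A = √80.0718 = 8.948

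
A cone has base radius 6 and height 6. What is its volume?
Volume = (1/3) * pi * r² * h
Volume = (1/3) * pi * 6² * 6
Volume = (1/3) * pi * 36 * 6
Volume = (1/3) * pi * 216
Volume = 226.19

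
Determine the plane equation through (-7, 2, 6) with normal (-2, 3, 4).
d = n·P = (-2)(-7) + (3)(2) + (4)(6) = 44
Plane: -2x + 3y + 4z = 44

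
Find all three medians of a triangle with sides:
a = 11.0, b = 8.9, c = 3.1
Using m_x = ½√(2y² + 2z² - x²):
m_a = ½√(2·8.9² + 2·3.1² - 11.0²) = ½√56.64 = 3.763
m_b = ½√(2·11.0² + 2·3.1² - 8.9²) = ½√182.01 = 6.746
m_c = ½√(2·11.0² + 2·8.9² - 3.1²) = ½√390.81 = 9.884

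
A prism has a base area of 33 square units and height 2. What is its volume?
Volume = base area * height
Volume = 33 * 2
Volume = 66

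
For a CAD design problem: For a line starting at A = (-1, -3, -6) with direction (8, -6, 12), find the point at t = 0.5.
P(0.5) = (-1 + 8(0.5), -3 + (-6)(0.5), -6 + 12(0.5)) = (3, -6, 0)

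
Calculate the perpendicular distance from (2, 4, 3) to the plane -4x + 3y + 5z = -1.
d = |(-4)(2) + 3(4) + 5(3) - (-1)| / √((-4)² + 3² + 5²) = 20/√50 = 2.828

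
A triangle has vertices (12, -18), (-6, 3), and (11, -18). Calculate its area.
Using the coordinate formula: Area = (1/2)|x₁(y₂-y₃) + x₂(y₃-y₁) + x₃(y₁-y₂)|
Area = (1/2)|12(3-(-18)) + (-6)((-18)-(-18)) + 11((-18)-3)|
Area = (1/2)|12*21 + (-6)*0 + 11*(-21)|
Area = (1/2)|252 + 0 + (-231)|
Area = (1/2)*21 = 10.50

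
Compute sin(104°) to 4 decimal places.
sin(104 degrees) = 0.9703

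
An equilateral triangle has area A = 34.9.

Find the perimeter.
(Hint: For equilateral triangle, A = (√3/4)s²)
A = (√3/4)s²  →  s² = 4A/√3 = 4·34.9/√3 = 80.5981
s = 8.97764
Perimeter = 3s = 26.93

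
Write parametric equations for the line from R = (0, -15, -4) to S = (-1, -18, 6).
Direction vector d = S - R = (-1, -3, 10)
x = 0 - t, y = -15 - 3t, z = -4 + 10t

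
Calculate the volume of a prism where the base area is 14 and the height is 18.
Volume = base area * height
Volume = 14 * 18
Volume = 252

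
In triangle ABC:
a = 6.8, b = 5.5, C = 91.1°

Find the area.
Using A = ½ab·sin(C):
A = ½·6.8·5.5·sin(91.1°) = ½·37.4·0.999816 = 18.7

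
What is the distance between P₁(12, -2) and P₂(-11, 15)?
Using the distance formula: d = sqrt((x₂-x₁)² + (y₂-y₁)²)
dx = (-11) - 12 = -23
dy = 15 - (-2) = 17
d = sqrt((-23)² + 17²) = sqrt(529 + 289) = sqrt(818) = 28.60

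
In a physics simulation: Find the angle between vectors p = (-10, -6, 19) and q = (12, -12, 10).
p·q = 142, |p|² = 497, |q|² = 388
cos θ = 142/√192836 ≈ 0.3234
θ ≈ 71.13°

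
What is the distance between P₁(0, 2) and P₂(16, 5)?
Using the distance formula: d = sqrt((x₂-x₁)² + (y₂-y₁)²)
dx = 16 - 0 = 16
dy = 5 - 2 = 3
d = sqrt(16² + 3²) = sqrt(256 + 9) = sqrt(265) = 16.28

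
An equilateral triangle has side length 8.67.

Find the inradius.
For an equilateral triangle, r = s/(2√3) where s is the side.
r = 8.67/(2√3) = 8.67/3.464102 = 2.503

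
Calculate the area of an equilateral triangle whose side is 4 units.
Area = (sqrt(3)/4) * s²
Area = (sqrt(3)/4) * 4²
Area = (sqrt(3)/4) * 16
Area = 6.93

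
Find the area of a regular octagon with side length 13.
For a regular 8-gon with side length s = 13:
Apothem a = s / (2*tan(pi/8)) = 13 / (2*tan(pi/8)) ≈ 15.6924
Perimeter P = 8 * 13 = 104
Area = (1/2) * P * a = (1/2) * 104 * 15.6924 = 816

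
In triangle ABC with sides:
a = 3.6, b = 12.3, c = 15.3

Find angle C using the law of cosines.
cos(C) = (a² + b² - c²)/(2ab)
cos(C) = (3.6² + 12.3² - 15.3²)/(2·3.6·12.3) = -69.84/88.56 = -0.788618
C = arccos(-0.788618) = 142.1°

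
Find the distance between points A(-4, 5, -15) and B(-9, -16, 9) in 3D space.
d = √[(-5)² + (-21)² + (24)²] = √1042 = 32.28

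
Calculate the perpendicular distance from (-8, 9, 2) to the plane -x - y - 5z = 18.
d = |(-1)(-8) + (-1)(9) + (-5)(2) - (18)| / √((-1)² + (-1)² + (-5)²) = 29/√27 = 5.581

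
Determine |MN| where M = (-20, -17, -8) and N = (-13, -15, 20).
d = √[(7)² + (2)² + (28)²] = √837 = 28.93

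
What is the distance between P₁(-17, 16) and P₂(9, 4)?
Using the distance formula: d = sqrt((x₂-x₁)² + (y₂-y₁)²)
dx = 9 - (-17) = 26
dy = 4 - 16 = -12
d = sqrt(26² + (-12)²) = sqrt(676 + 144) = sqrt(820) = 28.64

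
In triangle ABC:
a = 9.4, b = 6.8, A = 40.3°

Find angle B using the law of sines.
sin(B)/b = sin(A)/a
sin(B) = b·sin(A)/a = 6.8·sin(40.3°)/9.4 = 0.467890
B = arcsin(0.467890) = 27.9°  (b ≤ a, so B ≤ A and the acute solution is unique)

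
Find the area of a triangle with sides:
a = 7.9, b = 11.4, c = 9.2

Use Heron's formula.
s = (a+b+c)/2 = (7.9+11.4+9.2)/2 = 14.25
A = √(s(s-a)(s-b)(s-c)) = √(14.25·6.35·2.85·5.05)
A = √1302.34 = 36.09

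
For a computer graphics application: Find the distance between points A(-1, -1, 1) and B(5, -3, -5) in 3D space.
d = √[(6)² + (-2)² + (-6)²] = √76 = 8.718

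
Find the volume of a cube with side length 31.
Volume = s³
Volume = 31³
Volume = 29791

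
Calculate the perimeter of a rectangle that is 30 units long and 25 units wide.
Perimeter = 2 * (length + width)
Perimeter = 2 * (30 + 25)
Perimeter = 2 * 55
Perimeter = 110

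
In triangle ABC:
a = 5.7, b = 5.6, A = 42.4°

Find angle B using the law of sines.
sin(B)/b = sin(A)/a
sin(B) = b·sin(A)/a = 5.6·sin(42.4°)/5.7 = 0.662473
B = arcsin(0.662473) = 41.49°  (b ≤ a, so B ≤ A and the acute solution is unique)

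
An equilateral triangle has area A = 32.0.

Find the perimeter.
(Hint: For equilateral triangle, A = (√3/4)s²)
A = (√3/4)s²  →  s² = 4A/√3 = 4·32.0/√3 = 73.9008
s = 8.59656
Perimeter = 3s = 25.79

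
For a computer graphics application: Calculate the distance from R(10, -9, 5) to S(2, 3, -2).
d = √[(-8)² + (12)² + (-7)²] = √257 = 16.03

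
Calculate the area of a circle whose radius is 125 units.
Area = pi * r²
Area = pi * 125²
Area = pi * 15625
Area = 49087.39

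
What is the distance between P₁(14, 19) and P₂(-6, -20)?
Using the distance formula: d = sqrt((x₂-x₁)² + (y₂-y₁)²)
dx = (-6) - 14 = -20
dy = (-20) - 19 = -39
d = sqrt((-20)² + (-39)²) = sqrt(400 + 1521) = sqrt(1921) = 43.83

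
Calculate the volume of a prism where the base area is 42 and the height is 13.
Volume = base area * height
Volume = 42 * 13
Volume = 546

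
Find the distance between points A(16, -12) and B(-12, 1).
Using the distance formula: d = sqrt((x₂-x₁)² + (y₂-y₁)²)
dx = (-12) - 16 = -28
dy = 1 - (-12) = 13
d = sqrt((-28)² + 13²) = sqrt(784 + 169) = sqrt(953) = 30.87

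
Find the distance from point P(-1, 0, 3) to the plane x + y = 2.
d = |1(-1) + 1(0) + 0(3) - (2)| / √(1² + 1² + 0²) = 3/√2 = 2.121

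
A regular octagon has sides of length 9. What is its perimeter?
Perimeter = number of sides * side length
Perimeter = 8 * 9
Perimeter = 72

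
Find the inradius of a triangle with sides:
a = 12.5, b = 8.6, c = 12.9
s = (a+b+c)/2 = (12.5+8.6+12.9)/2 = 17
Area = √(s(s-a)(s-b)(s-c)) = √(17·4.5·8.4·4.1) = 51.3289
r = Area/s = 51.3289/17 = 3.019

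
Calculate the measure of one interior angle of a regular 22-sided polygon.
Interior angle of a regular n-gon = (n-2)*180/n
Interior angle = (22-2)*180/22
Interior angle = 20*180/22
Interior angle = 3600/22
Interior angle = 163.64 degrees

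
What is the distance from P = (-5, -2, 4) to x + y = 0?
d = |1(-5) + 1(-2) + 0(4) - (0)| / √(1² + 1² + 0²) = 7/√2 = 4.95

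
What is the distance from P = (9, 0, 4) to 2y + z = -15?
d = |0(9) + 2(0) + 1(4) - (-15)| / √(0² + 2² + 1²) = 19/√5 = 8.497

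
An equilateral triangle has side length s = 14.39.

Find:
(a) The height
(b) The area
(a) Height h = s·√3/2 = 14.39·√3/2 = 12.46
(b) Area = (√3/4)·s² = (√3/4)·14.39² = (√3/4)·207.072 = 89.66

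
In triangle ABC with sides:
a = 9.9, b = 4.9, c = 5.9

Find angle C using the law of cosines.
cos(C) = (a² + b² - c²)/(2ab)
cos(C) = (9.9² + 4.9² - 5.9²)/(2·9.9·4.9) = 87.21/97.02 = 0.898887
C = arccos(0.898887) = 25.99°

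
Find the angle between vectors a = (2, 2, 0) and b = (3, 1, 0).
a·b = 8, |a|² = 8, |b|² = 10
cos θ = 8/√80 ≈ 0.8944
θ ≈ 26.57°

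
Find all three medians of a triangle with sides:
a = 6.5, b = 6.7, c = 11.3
Using m_x = ½√(2y² + 2z² - x²):
m_a = ½√(2·6.7² + 2·11.3² - 6.5²) = ½√302.91 = 8.702
m_b = ½√(2·6.5² + 2·11.3² - 6.7²) = ½√294.99 = 8.588
m_c = ½√(2·6.5² + 2·6.7² - 11.3²) = ½√46.59 = 3.413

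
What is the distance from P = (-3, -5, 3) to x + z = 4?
d = |1(-3) + 0(-5) + 1(3) - (4)| / √(1² + 0² + 1²) = 4/√2 = 2.828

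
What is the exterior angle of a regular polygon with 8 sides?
Exterior angle of a regular n-gon = 360/n
Exterior angle = 360/8
Exterior angle = 45 degrees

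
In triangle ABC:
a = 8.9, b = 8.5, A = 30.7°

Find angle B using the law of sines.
sin(B)/b = sin(A)/a
sin(B) = b·sin(A)/a = 8.5·sin(30.7°)/8.9 = 0.487597
B = arcsin(0.487597) = 29.18°  (b ≤ a, so B ≤ A and the acute solution is unique)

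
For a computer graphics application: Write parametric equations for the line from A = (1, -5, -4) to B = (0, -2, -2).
Direction vector d = B - A = (-1, 3, 2)
x = 1 - t, y = -5 + 3t, z = -4 + 2t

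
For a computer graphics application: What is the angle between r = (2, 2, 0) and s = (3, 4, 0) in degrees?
r·s = 14, |r|² = 8, |s|² = 25
cos θ = 14/√200 ≈ 0.9899
θ ≈ 8.13°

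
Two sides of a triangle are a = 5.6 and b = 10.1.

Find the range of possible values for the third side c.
By the triangle inequality: |a - b| < c < a + b
|5.6 - 10.1| < c < 5.6 + 10.1
4.5 < c < 15.7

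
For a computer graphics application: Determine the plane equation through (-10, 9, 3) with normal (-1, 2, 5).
d = n·P = (-1)(-10) + (2)(9) + (5)(3) = 43
Plane: -x + 2y + 5z = 43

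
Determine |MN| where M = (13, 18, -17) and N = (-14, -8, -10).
d = √[(-27)² + (-26)² + (7)²] = √1454 = 38.13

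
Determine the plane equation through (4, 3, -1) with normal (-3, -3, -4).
d = n·P = (-3)(4) + (-3)(3) + (-4)(-1) = -17
Plane: -3x - 3y - 4z = -17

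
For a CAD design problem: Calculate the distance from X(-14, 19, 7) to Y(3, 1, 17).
d = √[(17)² + (-18)² + (10)²] = √713 = 26.7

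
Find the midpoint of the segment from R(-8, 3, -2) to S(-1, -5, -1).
Midpoint = ((-8-1)/2, (3-5)/2, (-2-1)/2) = (-4.5, -1, -1.5)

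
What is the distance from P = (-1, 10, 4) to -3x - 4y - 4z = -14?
d = |(-3)(-1) + (-4)(10) + (-4)(4) - (-14)| / √((-3)² + (-4)² + (-4)²) = 39/√41 = 6.091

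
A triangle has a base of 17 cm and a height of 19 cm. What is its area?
Area = (1/2) * base * height
Area = (1/2) * 17 * 19
Area = 161.50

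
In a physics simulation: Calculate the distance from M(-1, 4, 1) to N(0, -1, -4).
d = √[(1)² + (-5)² + (-5)²] = √51 = 7.141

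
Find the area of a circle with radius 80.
Area = pi * r²
Area = pi * 80²
Area = pi * 6400
Area = 20106.19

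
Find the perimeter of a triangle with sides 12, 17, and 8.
Perimeter = sum of all sides
Perimeter = 12 + 17 + 8
Perimeter = 37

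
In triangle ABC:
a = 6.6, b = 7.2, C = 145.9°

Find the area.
Using A = ½ab·sin(C):
A = ½·6.6·7.2·sin(145.9°) = ½·47.52·0.560639 = 13.32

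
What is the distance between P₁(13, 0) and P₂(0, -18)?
Using the distance formula: d = sqrt((x₂-x₁)² + (y₂-y₁)²)
dx = 0 - 13 = -13
dy = (-18) - 0 = -18
d = sqrt((-13)² + (-18)²) = sqrt(169 + 324) = sqrt(493) = 22.20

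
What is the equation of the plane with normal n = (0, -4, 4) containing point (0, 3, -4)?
d = n·P = (0)(0) + (-4)(3) + (4)(-4) = -28
Plane: -4y + 4z = -28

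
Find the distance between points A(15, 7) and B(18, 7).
Using the distance formula: d = sqrt((x₂-x₁)² + (y₂-y₁)²)
dx = 18 - 15 = 3
dy = 7 - 7 = 0
d = sqrt(3² + 0²) = sqrt(9 + 0) = sqrt(9) = 3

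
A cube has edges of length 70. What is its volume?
Volume = s³
Volume = 70³
Volume = 343000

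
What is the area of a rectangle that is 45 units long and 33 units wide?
Area = length * width
Area = 45 * 33
Area = 1485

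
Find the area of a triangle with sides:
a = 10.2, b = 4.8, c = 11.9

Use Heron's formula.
s = (a+b+c)/2 = (10.2+4.8+11.9)/2 = 13.45
A = √(s(s-a)(s-b)(s-c)) = √(13.45·3.25·8.65·1.55)
A = √586.075 = 24.21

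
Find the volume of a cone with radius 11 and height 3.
Volume = (1/3) * pi * r² * h
Volume = (1/3) * pi * 11² * 3
Volume = (1/3) * pi * 121 * 3
Volume = (1/3) * pi * 363
Volume = 380.13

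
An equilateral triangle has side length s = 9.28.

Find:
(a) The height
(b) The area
(a) Height h = s·√3/2 = 9.28·√3/2 = 8.037
(b) Area = (√3/4)·s² = (√3/4)·9.28² = (√3/4)·86.1184 = 37.29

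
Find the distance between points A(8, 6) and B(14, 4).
Using the distance formula: d = sqrt((x₂-x₁)² + (y₂-y₁)²)
dx = 14 - 8 = 6
dy = 4 - 6 = -2
d = sqrt(6² + (-2)²) = sqrt(36 + 4) = sqrt(40) = 6.32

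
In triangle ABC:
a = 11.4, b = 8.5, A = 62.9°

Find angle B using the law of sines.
sin(B)/b = sin(A)/a
sin(B) = b·sin(A)/a = 8.5·sin(62.9°)/11.4 = 0.663755
B = arcsin(0.663755) = 41.59°  (b ≤ a, so B ≤ A and the acute solution is unique)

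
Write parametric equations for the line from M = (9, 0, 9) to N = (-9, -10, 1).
Direction vector d = N - M = (-18, -10, -8)
x = 9 - 18t, y = 0 - 10t, z = 9 - 8t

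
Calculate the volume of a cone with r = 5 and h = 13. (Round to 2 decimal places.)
Volume = (1/3) * pi * r² * h
Volume = (1/3) * pi * 5² * 13
Volume = (1/3) * pi * 25 * 13
Volume = (1/3) * pi * 325
Volume = 340.34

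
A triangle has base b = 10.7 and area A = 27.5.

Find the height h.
A = ½bh  →  h = 2A/b
h = 2·27.5/10.7 = 5.14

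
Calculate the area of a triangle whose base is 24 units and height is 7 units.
Area = (1/2) * base * height
Area = (1/2) * 24 * 7
Area = 84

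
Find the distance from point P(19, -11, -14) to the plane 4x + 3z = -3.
d = |4(19) + 0(-11) + 3(-14) - (-3)| / √(4² + 0² + 3²) = 37/√25 = 7.4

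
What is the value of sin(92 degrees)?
sin(92 degrees) = 0.9994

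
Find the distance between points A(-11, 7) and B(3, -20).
Using the distance formula: d = sqrt((x₂-x₁)² + (y₂-y₁)²)
dx = 3 - (-11) = 14
dy = (-20) - 7 = -27
d = sqrt(14² + (-27)²) = sqrt(196 + 729) = sqrt(925) = 30.41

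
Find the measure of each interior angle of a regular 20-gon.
Interior angle of a regular n-gon = (n-2)*180/n
Interior angle = (20-2)*180/20
Interior angle = 18*180/20
Interior angle = 3240/20
Interior angle = 162 degrees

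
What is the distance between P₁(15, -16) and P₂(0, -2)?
Using the distance formula: d = sqrt((x₂-x₁)² + (y₂-y₁)²)
dx = 0 - 15 = -15
dy = (-2) - (-16) = 14
d = sqrt((-15)² + 14²) = sqrt(225 + 196) = sqrt(421) = 20.52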